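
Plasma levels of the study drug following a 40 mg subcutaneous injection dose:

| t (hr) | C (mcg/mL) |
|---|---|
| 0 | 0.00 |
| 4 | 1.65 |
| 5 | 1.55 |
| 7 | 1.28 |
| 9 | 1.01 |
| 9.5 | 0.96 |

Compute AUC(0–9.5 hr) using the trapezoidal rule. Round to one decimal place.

AUC = 10.5 mcg/mL·hr

Trapezoidal AUC_0→9.5:
  [0→4]: (0.00+1.65)/2 × 4 = 3.3
  [4→5]: (1.65+1.55)/2 × 1 = 1.6
  [5→7]: (1.55+1.28)/2 × 2 = 2.83
  [7→9]: (1.28+1.01)/2 × 2 = 2.29
  [9→9.5]: (1.01+0.96)/2 × 0.5 = 0.4925
  Sum = 10.5125 mcg/mL·hr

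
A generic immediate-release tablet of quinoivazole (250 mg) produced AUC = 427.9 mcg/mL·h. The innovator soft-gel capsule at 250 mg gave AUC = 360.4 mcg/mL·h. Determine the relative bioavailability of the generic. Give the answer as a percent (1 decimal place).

F_rel = 118.7%

F_rel = (AUC_test/D_test) / (AUC_ref/D_ref)
      = (427.9/250) / (360.4/250)
      = 1.7116 / 1.4416 = 1.1873 = 118.73%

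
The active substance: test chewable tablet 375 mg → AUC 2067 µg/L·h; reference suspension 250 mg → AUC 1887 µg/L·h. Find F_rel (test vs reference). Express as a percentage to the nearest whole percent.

F_rel = 73%

F_rel = (AUC_test/D_test) / (AUC_ref/D_ref)
      = (2067/375) / (1887/250)
      = 5.512 / 7.548 = 0.7303 = 73.03%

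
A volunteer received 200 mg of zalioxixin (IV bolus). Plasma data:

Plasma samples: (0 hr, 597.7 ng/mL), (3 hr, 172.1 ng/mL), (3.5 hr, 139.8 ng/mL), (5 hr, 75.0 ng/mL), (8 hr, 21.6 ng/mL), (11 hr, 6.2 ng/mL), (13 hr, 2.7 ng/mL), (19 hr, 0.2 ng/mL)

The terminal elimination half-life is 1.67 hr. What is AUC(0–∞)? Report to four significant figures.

AUC = 1598 ng/mL·hr

Trapezoidal AUC_0→19:
  [0→3]: (597.7+172.1)/2 × 3 = 1154.7
  [3→3.5]: (172.1+139.8)/2 × 0.5 = 77.975
  [3.5→5]: (139.8+75.0)/2 × 1.5 = 161.1
  [5→8]: (75.0+21.6)/2 × 3 = 144.9
  [8→11]: (21.6+6.2)/2 × 3 = 41.7
  [11→13]: (6.2+2.7)/2 × 2 = 8.9
  [13→19]: (2.7+0.2)/2 × 6 = 8.7
  Sum = 1597.975 ng/mL·hr
k_e = ln2 / t½ = 0.693147 / 1.67 = 0.4151 hr^-1
Extrapolated tail: C_last / k_e = 0.2 / 0.4151 = 0.482
AUC_0→∞ = 1597.975 + 0.482 = 1598.457 ng/mL·hr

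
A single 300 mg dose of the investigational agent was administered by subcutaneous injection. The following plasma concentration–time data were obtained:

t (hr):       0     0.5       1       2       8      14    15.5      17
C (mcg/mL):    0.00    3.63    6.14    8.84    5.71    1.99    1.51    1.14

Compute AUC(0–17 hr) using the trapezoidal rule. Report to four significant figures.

AUC = 82.20 mcg/mL·hr

Trapezoidal AUC_0→17:
  [0→0.5]: (0.00+3.63)/2 × 0.5 = 0.9075
  [0.5→1]: (3.63+6.14)/2 × 0.5 = 2.4425
  [1→2]: (6.14+8.84)/2 × 1 = 7.49
  [2→8]: (8.84+5.71)/2 × 6 = 43.65
  [8→14]: (5.71+1.99)/2 × 6 = 23.1
  [14→15.5]: (1.99+1.51)/2 × 1.5 = 2.625
  [15.5→17]: (1.51+1.14)/2 × 1.5 = 1.9875
  Sum = 82.2025 mcg/mL·hr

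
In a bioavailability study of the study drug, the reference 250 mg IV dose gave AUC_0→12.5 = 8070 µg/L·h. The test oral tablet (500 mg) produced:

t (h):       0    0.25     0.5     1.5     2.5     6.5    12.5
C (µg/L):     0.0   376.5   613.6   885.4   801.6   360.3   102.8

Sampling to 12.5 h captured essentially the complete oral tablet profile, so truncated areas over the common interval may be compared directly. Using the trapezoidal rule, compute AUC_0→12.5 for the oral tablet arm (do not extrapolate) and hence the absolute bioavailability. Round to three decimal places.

Trapezoidal AUC_0→12.5 (oral tablet):
  [0→0.25]: (0.0+376.5)/2 × 0.25 = 47.0625
  [0.25→0.5]: (376.5+613.6)/2 × 0.25 = 123.7625
  [0.5→1.5]: (613.6+885.4)/2 × 1 = 749.5
  [1.5→2.5]: (885.4+801.6)/2 × 1 = 843.5
  [2.5→6.5]: (801.6+360.3)/2 × 4 = 2323.8
  [6.5→12.5]: (360.3+102.8)/2 × 6 = 1389.3
  Sum = 5476.925 µg/L·h
F = (AUC_ev/D_ev)/(AUC_iv/D_iv) = (5476.925/500)/(8070/250) = 10.95385/32.28 = 0.3393

F = 0.339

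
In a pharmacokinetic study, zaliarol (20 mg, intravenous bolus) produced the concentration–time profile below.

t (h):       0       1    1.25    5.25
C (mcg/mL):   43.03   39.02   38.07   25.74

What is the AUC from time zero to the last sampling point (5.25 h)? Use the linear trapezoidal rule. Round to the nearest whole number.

Trapezoidal AUC_0→5.25:
  [0→1]: (43.03+39.02)/2 × 1 = 41.025
  [1→1.25]: (39.02+38.07)/2 × 0.25 = 9.63625
  [1.25→5.25]: (38.07+25.74)/2 × 4 = 127.62
  Sum = 178.28125 mcg/mL·h

AUC = 178 mcg/mL·h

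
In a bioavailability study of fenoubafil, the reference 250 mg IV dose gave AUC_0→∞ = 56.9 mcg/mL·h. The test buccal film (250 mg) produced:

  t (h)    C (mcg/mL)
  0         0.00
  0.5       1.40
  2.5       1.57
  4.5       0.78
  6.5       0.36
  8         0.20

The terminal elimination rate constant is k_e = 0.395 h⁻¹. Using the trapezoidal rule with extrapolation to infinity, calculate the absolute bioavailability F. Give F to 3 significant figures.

F = 0.136

Trapezoidal AUC_0→8 (buccal film):
  [0→0.5]: (0.00+1.40)/2 × 0.5 = 0.35
  [0.5→2.5]: (1.40+1.57)/2 × 2 = 2.97
  [2.5→4.5]: (1.57+0.78)/2 × 2 = 2.35
  [4.5→6.5]: (0.78+0.36)/2 × 2 = 1.14
  [6.5→8]: (0.36+0.20)/2 × 1.5 = 0.42
  Sum = 7.23 mcg/mL·h
Tail: C_last/k_e = 0.20/0.395 = 0.506
AUC_0→∞ (buccal film) = 7.23 + 0.506 = 7.736 mcg/mL·h
F = (AUC_ev/D_ev)/(AUC_iv/D_iv) = (7.736/250)/(56.9/250) = 0.030944/0.2276 = 0.1360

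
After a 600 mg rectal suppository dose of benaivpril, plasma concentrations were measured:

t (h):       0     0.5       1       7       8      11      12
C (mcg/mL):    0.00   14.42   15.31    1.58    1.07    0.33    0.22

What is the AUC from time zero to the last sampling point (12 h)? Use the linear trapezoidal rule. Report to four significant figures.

AUC = 65.41 mcg/mL·h

Trapezoidal AUC_0→12:
  [0→0.5]: (0.00+14.42)/2 × 0.5 = 3.605
  [0.5→1]: (14.42+15.31)/2 × 0.5 = 7.4325
  [1→7]: (15.31+1.58)/2 × 6 = 50.67
  [7→8]: (1.58+1.07)/2 × 1 = 1.325
  [8→11]: (1.07+0.33)/2 × 3 = 2.1
  [11→12]: (0.33+0.22)/2 × 1 = 0.275
  Sum = 65.4075 mcg/mL·h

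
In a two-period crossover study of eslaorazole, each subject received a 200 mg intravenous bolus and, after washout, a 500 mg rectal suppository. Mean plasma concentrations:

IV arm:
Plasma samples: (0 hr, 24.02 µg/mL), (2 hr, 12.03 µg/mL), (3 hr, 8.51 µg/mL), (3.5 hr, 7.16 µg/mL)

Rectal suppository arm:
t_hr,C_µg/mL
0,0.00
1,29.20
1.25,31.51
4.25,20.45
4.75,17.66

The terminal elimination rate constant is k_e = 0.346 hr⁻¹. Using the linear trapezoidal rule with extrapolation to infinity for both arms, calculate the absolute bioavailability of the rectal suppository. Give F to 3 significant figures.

Trapezoidal AUC_0→3.5 (IV):
  [0→2]: (24.02+12.03)/2 × 2 = 36.05
  [2→3]: (12.03+8.51)/2 × 1 = 10.27
  [3→3.5]: (8.51+7.16)/2 × 0.5 = 3.9175
  Sum = 50.2375 µg/mL·hr
IV tail: 7.16/0.346 = 20.694; AUC_iv,0→∞ = 50.2375 + 20.694 = 70.9315 µg/mL·hr
Trapezoidal AUC_0→4.75 (rectal suppository):
  [0→1]: (0.00+29.20)/2 × 1 = 14.6
  [1→1.25]: (29.20+31.51)/2 × 0.25 = 7.58875
  [1.25→4.25]: (31.51+20.45)/2 × 3 = 77.94
  [4.25→4.75]: (20.45+17.66)/2 × 0.5 = 9.5275
  Sum = 109.65625 µg/mL·hr
rectal suppository tail: 17.66/0.346 = 51.040; AUC_ev,0→∞ = 109.65625 + 51.040 = 160.69625 µg/mL·hr
F = (AUC_ev/D_ev)/(AUC_iv/D_iv) = (160.69625/500)/(70.9315/200) = 0.3213925/0.3546575 = 0.9062

F = 0.906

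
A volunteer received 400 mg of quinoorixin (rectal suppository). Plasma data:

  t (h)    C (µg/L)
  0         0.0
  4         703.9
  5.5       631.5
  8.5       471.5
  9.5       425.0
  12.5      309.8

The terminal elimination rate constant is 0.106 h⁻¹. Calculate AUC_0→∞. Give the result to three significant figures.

AUC = 8540 µg/L·h

Trapezoidal AUC_0→12.5:
  [0→4]: (0.0+703.9)/2 × 4 = 1407.8
  [4→5.5]: (703.9+631.5)/2 × 1.5 = 1001.55
  [5.5→8.5]: (631.5+471.5)/2 × 3 = 1654.5
  [8.5→9.5]: (471.5+425.0)/2 × 1 = 448.25
  [9.5→12.5]: (425.0+309.8)/2 × 3 = 1102.2
  Sum = 5614.3 µg/L·h
Extrapolated tail: C_last / k_e = 309.8 / 0.106 = 2922.642
AUC_0→∞ = 5614.3 + 2922.642 = 8536.942 µg/L·h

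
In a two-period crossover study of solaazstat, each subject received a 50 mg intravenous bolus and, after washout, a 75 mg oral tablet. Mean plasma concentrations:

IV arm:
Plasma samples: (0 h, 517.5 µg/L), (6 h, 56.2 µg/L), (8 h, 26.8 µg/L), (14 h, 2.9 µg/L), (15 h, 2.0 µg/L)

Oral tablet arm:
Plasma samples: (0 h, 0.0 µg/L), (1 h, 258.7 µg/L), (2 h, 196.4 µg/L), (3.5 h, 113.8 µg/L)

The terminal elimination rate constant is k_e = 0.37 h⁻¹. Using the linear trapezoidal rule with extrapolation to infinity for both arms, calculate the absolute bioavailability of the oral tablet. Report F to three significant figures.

F = 0.315

Trapezoidal AUC_0→15 (IV):
  [0→6]: (517.5+56.2)/2 × 6 = 1721.1
  [6→8]: (56.2+26.8)/2 × 2 = 83.0
  [8→14]: (26.8+2.9)/2 × 6 = 89.1
  [14→15]: (2.9+2.0)/2 × 1 = 2.45
  Sum = 1895.65 µg/L·h
IV tail: 2.0/0.37 = 5.405; AUC_iv,0→∞ = 1895.65 + 5.405 = 1901.055 µg/L·h
Trapezoidal AUC_0→3.5 (oral tablet):
  [0→1]: (0.0+258.7)/2 × 1 = 129.35
  [1→2]: (258.7+196.4)/2 × 1 = 227.55
  [2→3.5]: (196.4+113.8)/2 × 1.5 = 232.65
  Sum = 589.55 µg/L·h
oral tablet tail: 113.8/0.37 = 307.568; AUC_ev,0→∞ = 589.55 + 307.568 = 897.118 µg/L·h
F = (AUC_ev/D_ev)/(AUC_iv/D_iv) = (897.118/75)/(1901.055/50) = 11.9616/38.0211 = 0.3146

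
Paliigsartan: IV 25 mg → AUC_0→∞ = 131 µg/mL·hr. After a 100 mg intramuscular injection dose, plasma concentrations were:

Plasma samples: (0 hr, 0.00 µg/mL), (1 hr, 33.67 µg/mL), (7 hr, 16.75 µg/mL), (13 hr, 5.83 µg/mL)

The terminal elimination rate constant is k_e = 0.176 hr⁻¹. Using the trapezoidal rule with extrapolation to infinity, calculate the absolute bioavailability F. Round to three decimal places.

Trapezoidal AUC_0→13 (intramuscular injection):
  [0→1]: (0.00+33.67)/2 × 1 = 16.835
  [1→7]: (33.67+16.75)/2 × 6 = 151.26
  [7→13]: (16.75+5.83)/2 × 6 = 67.74
  Sum = 235.835 µg/mL·hr
Tail: C_last/k_e = 5.83/0.176 = 33.125
AUC_0→∞ (intramuscular injection) = 235.835 + 33.125 = 268.96 µg/mL·hr
F = (AUC_ev/D_ev)/(AUC_iv/D_iv) = (268.96/100)/(131/25) = 2.6896/5.24 = 0.5133

F = 0.513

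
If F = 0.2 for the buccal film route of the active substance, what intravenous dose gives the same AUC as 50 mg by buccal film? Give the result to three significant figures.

Systemic exposure from an extravascular dose = F × D_ev, so the equivalent IV dose is F × D_ev.
D_iv = F × D_ev = 0.2 × 50 = 10 mg

D_iv = 10.0 mg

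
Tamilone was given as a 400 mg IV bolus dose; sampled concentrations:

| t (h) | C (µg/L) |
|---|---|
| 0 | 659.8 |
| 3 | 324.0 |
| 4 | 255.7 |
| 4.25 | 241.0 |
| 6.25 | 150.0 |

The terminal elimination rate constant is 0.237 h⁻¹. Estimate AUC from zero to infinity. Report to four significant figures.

AUC = 2852 µg/L·h

Trapezoidal AUC_0→6.25:
  [0→3]: (659.8+324.0)/2 × 3 = 1475.7
  [3→4]: (324.0+255.7)/2 × 1 = 289.85
  [4→4.25]: (255.7+241.0)/2 × 0.25 = 62.0875
  [4.25→6.25]: (241.0+150.0)/2 × 2 = 391.0
  Sum = 2218.6375 µg/L·h
Extrapolated tail: C_last / k_e = 150.0 / 0.237 = 632.911
AUC_0→∞ = 2218.6375 + 632.911 = 2851.5485 µg/L·h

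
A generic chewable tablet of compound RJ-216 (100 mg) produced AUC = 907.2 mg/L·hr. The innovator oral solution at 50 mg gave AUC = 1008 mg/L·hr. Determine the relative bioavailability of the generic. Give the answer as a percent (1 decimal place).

F_rel = (AUC_test/D_test) / (AUC_ref/D_ref)
      = (907.2/100) / (1008/50)
      = 9.072 / 20.16 = 0.4500 = 45.00%

F_rel = 45.0%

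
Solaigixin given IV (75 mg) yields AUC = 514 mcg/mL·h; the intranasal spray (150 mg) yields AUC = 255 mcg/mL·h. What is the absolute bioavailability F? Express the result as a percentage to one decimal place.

F = 24.8%

F = (AUC_ev / D_ev) / (AUC_iv / D_iv)
  = (255/150) / (514/75)
  = 1.7 / 6.85333 = 0.2481
  = 24.81%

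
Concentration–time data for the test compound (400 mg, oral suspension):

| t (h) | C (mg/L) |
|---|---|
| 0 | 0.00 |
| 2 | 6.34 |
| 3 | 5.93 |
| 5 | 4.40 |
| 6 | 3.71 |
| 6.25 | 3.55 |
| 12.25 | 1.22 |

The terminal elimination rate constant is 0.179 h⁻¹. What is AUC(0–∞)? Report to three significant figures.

AUC = 48.9 mg/L·h

Trapezoidal AUC_0→12.25:
  [0→2]: (0.00+6.34)/2 × 2 = 6.34
  [2→3]: (6.34+5.93)/2 × 1 = 6.135
  [3→5]: (5.93+4.40)/2 × 2 = 10.33
  [5→6]: (4.40+3.71)/2 × 1 = 4.055
  [6→6.25]: (3.71+3.55)/2 × 0.25 = 0.9075
  [6.25→12.25]: (3.55+1.22)/2 × 6 = 14.31
  Sum = 42.0775 mg/L·h
Extrapolated tail: C_last / k_e = 1.22 / 0.179 = 6.816
AUC_0→∞ = 42.0775 + 6.816 = 48.8935 mg/L·h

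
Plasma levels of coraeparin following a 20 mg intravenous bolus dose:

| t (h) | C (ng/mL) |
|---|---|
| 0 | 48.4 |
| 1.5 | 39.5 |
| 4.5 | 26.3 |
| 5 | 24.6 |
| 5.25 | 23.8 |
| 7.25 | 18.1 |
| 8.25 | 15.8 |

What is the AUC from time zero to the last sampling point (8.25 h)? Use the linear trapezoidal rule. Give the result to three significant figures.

AUC = 242 ng/mL·h

Trapezoidal AUC_0→8.25:
  [0→1.5]: (48.4+39.5)/2 × 1.5 = 65.925
  [1.5→4.5]: (39.5+26.3)/2 × 3 = 98.7
  [4.5→5]: (26.3+24.6)/2 × 0.5 = 12.725
  [5→5.25]: (24.6+23.8)/2 × 0.25 = 6.05
  [5.25→7.25]: (23.8+18.1)/2 × 2 = 41.9
  [7.25→8.25]: (18.1+15.8)/2 × 1 = 16.95
  Sum = 242.25 ng/mL·h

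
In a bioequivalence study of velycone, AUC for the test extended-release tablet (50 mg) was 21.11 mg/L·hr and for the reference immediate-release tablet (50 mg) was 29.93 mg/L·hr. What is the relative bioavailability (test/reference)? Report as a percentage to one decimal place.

F_rel = (AUC_test/D_test) / (AUC_ref/D_ref)
      = (21.11/50) / (29.93/50)
      = 0.4222 / 0.5986 = 0.7053 = 70.53%

F_rel = 70.5%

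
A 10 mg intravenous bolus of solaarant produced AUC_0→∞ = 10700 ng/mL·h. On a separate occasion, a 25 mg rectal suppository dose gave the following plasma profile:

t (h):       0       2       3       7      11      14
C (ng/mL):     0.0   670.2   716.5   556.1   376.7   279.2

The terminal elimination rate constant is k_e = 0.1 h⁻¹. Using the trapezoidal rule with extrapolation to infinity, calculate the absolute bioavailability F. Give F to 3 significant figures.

Trapezoidal AUC_0→14 (rectal suppository):
  [0→2]: (0.0+670.2)/2 × 2 = 670.2
  [2→3]: (670.2+716.5)/2 × 1 = 693.35
  [3→7]: (716.5+556.1)/2 × 4 = 2545.2
  [7→11]: (556.1+376.7)/2 × 4 = 1865.6
  [11→14]: (376.7+279.2)/2 × 3 = 983.85
  Sum = 6758.2 ng/mL·h
Tail: C_last/k_e = 279.2/0.1 = 2792.000
AUC_0→∞ (rectal suppository) = 6758.2 + 2792.000 = 9550.2 ng/mL·h
F = (AUC_ev/D_ev)/(AUC_iv/D_iv) = (9550.2/25)/(10700/10) = 382.008/1070 = 0.3570

F = 0.357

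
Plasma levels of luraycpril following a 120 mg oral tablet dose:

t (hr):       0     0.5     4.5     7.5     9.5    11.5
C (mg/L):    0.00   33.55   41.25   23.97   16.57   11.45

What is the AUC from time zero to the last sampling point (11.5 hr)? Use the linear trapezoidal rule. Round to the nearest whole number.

Trapezoidal AUC_0→11.5:
  [0→0.5]: (0.00+33.55)/2 × 0.5 = 8.3875
  [0.5→4.5]: (33.55+41.25)/2 × 4 = 149.6
  [4.5→7.5]: (41.25+23.97)/2 × 3 = 97.83
  [7.5→9.5]: (23.97+16.57)/2 × 2 = 40.54
  [9.5→11.5]: (16.57+11.45)/2 × 2 = 28.02
  Sum = 324.3775 mg/L·hr

AUC = 324 mg/L·hr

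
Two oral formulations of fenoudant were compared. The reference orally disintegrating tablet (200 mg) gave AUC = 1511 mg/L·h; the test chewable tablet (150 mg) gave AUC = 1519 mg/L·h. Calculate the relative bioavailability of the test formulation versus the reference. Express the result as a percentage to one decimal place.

F_rel = (AUC_test/D_test) / (AUC_ref/D_ref)
      = (1519/150) / (1511/200)
      = 10.1267 / 7.555 = 1.3404 = 134.04%

F_rel = 134.0%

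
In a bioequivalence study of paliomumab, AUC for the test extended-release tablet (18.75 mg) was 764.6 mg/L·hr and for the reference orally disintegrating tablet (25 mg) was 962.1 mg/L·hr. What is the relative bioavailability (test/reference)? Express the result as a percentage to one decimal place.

F_rel = (AUC_test/D_test) / (AUC_ref/D_ref)
      = (764.6/18.75) / (962.1/25)
      = 40.7787 / 38.484 = 1.0596 = 105.96%

F_rel = 106.0%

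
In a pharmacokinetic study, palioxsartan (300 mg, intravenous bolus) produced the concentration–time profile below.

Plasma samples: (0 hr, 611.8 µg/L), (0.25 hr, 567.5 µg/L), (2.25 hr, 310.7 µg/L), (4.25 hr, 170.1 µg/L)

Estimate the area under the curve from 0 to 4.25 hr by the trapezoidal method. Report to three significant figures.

AUC = 1510 µg/L·hr

Trapezoidal AUC_0→4.25:
  [0→0.25]: (611.8+567.5)/2 × 0.25 = 147.4125
  [0.25→2.25]: (567.5+310.7)/2 × 2 = 878.2
  [2.25→4.25]: (310.7+170.1)/2 × 2 = 480.8
  Sum = 1506.4125 µg/L·hr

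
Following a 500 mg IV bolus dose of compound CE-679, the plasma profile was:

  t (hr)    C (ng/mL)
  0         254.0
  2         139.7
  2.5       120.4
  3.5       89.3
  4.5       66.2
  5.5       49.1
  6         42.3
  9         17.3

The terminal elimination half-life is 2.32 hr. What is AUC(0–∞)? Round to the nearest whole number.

Trapezoidal AUC_0→9:
  [0→2]: (254.0+139.7)/2 × 2 = 393.7
  [2→2.5]: (139.7+120.4)/2 × 0.5 = 65.025
  [2.5→3.5]: (120.4+89.3)/2 × 1 = 104.85
  [3.5→4.5]: (89.3+66.2)/2 × 1 = 77.75
  [4.5→5.5]: (66.2+49.1)/2 × 1 = 57.65
  [5.5→6]: (49.1+42.3)/2 × 0.5 = 22.85
  [6→9]: (42.3+17.3)/2 × 3 = 89.4
  Sum = 811.225 ng/mL·hr
k_e = ln2 / t½ = 0.693147 / 2.32 = 0.2988 hr^-1
Extrapolated tail: C_last / k_e = 17.3 / 0.2988 = 57.898
AUC_0→∞ = 811.225 + 57.898 = 869.123 ng/mL·hr

AUC = 869 ng/mL·hr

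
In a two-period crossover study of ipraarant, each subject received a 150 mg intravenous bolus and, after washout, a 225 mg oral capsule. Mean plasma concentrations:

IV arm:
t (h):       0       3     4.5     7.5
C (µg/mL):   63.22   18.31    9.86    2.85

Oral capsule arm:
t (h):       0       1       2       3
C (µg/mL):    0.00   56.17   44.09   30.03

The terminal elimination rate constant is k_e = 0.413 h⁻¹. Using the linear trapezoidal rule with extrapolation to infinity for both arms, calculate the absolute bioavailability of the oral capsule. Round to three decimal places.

F = 0.740

Trapezoidal AUC_0→7.5 (IV):
  [0→3]: (63.22+18.31)/2 × 3 = 122.295
  [3→4.5]: (18.31+9.86)/2 × 1.5 = 21.1275
  [4.5→7.5]: (9.86+2.85)/2 × 3 = 19.065
  Sum = 162.4875 µg/mL·h
IV tail: 2.85/0.413 = 6.901; AUC_iv,0→∞ = 162.4875 + 6.901 = 169.3885 µg/mL·h
Trapezoidal AUC_0→3 (oral capsule):
  [0→1]: (0.00+56.17)/2 × 1 = 28.085
  [1→2]: (56.17+44.09)/2 × 1 = 50.13
  [2→3]: (44.09+30.03)/2 × 1 = 37.06
  Sum = 115.275 µg/mL·h
oral capsule tail: 30.03/0.413 = 72.712; AUC_ev,0→∞ = 115.275 + 72.712 = 187.987 µg/mL·h
F = (AUC_ev/D_ev)/(AUC_iv/D_iv) = (187.987/225)/(169.3885/150) = 0.835498/1.12926 = 0.7399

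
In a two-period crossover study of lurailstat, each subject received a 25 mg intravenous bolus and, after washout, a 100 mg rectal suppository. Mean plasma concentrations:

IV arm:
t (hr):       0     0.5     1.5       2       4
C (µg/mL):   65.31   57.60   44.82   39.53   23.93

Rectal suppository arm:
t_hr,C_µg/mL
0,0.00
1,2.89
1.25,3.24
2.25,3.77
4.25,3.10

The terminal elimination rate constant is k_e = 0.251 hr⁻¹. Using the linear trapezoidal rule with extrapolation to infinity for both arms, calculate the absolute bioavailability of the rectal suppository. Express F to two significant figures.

F = 0.024

Trapezoidal AUC_0→4 (IV):
  [0→0.5]: (65.31+57.60)/2 × 0.5 = 30.7275
  [0.5→1.5]: (57.60+44.82)/2 × 1 = 51.21
  [1.5→2]: (44.82+39.53)/2 × 0.5 = 21.0875
  [2→4]: (39.53+23.93)/2 × 2 = 63.46
  Sum = 166.485 µg/mL·hr
IV tail: 23.93/0.251 = 95.339; AUC_iv,0→∞ = 166.485 + 95.339 = 261.824 µg/mL·hr
Trapezoidal AUC_0→4.25 (rectal suppository):
  [0→1]: (0.00+2.89)/2 × 1 = 1.445
  [1→1.25]: (2.89+3.24)/2 × 0.25 = 0.76625
  [1.25→2.25]: (3.24+3.77)/2 × 1 = 3.505
  [2.25→4.25]: (3.77+3.10)/2 × 2 = 6.87
  Sum = 12.58625 µg/mL·hr
rectal suppository tail: 3.10/0.251 = 12.351; AUC_ev,0→∞ = 12.58625 + 12.351 = 24.93725 µg/mL·hr
F = (AUC_ev/D_ev)/(AUC_iv/D_iv) = (24.93725/100)/(261.824/25) = 0.2493725/10.47296 = 0.0238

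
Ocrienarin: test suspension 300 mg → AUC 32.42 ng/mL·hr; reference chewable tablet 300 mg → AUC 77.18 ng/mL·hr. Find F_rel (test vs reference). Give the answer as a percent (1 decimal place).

F_rel = (AUC_test/D_test) / (AUC_ref/D_ref)
      = (32.42/300) / (77.18/300)
      = 0.108067 / 0.257267 = 0.4201 = 42.01%

F_rel = 42.0%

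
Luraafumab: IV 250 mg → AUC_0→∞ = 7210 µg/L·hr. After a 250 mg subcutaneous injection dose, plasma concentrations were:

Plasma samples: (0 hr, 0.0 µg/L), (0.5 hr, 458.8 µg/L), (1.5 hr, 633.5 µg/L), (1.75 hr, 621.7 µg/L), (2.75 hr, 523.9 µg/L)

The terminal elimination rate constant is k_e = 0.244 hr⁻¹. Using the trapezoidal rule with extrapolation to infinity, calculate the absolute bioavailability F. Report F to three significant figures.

F = 0.491

Trapezoidal AUC_0→2.75 (subcutaneous injection):
  [0→0.5]: (0.0+458.8)/2 × 0.5 = 114.7
  [0.5→1.5]: (458.8+633.5)/2 × 1 = 546.15
  [1.5→1.75]: (633.5+621.7)/2 × 0.25 = 156.9
  [1.75→2.75]: (621.7+523.9)/2 × 1 = 572.8
  Sum = 1390.55 µg/L·hr
Tail: C_last/k_e = 523.9/0.244 = 2147.131
AUC_0→∞ (subcutaneous injection) = 1390.55 + 2147.131 = 3537.681 µg/L·hr
F = (AUC_ev/D_ev)/(AUC_iv/D_iv) = (3537.681/250)/(7210/250) = 14.150724/28.84 = 0.4907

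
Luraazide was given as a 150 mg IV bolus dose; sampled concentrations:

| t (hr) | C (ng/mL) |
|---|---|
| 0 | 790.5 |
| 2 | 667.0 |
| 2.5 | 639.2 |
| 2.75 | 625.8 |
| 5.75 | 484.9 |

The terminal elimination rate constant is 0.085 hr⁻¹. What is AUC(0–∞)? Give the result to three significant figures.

Trapezoidal AUC_0→5.75:
  [0→2]: (790.5+667.0)/2 × 2 = 1457.5
  [2→2.5]: (667.0+639.2)/2 × 0.5 = 326.55
  [2.5→2.75]: (639.2+625.8)/2 × 0.25 = 158.125
  [2.75→5.75]: (625.8+484.9)/2 × 3 = 1666.05
  Sum = 3608.225 ng/mL·hr
Extrapolated tail: C_last / k_e = 484.9 / 0.085 = 5704.706
AUC_0→∞ = 3608.225 + 5704.706 = 9312.931 ng/mL·hr

AUC = 9310 ng/mL·hr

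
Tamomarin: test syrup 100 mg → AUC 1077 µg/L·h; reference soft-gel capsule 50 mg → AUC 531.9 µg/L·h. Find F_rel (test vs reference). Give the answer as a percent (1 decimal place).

F_rel = 101.2%

F_rel = (AUC_test/D_test) / (AUC_ref/D_ref)
      = (1077/100) / (531.9/50)
      = 10.77 / 10.638 = 1.0124 = 101.24%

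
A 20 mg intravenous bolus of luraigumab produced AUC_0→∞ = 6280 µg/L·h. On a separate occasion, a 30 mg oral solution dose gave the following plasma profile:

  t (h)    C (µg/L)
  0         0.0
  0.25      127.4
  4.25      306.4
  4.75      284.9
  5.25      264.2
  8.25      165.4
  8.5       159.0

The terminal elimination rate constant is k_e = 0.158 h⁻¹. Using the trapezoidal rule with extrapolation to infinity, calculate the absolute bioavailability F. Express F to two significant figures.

F = 0.30

Trapezoidal AUC_0→8.5 (oral solution):
  [0→0.25]: (0.0+127.4)/2 × 0.25 = 15.925
  [0.25→4.25]: (127.4+306.4)/2 × 4 = 867.6
  [4.25→4.75]: (306.4+284.9)/2 × 0.5 = 147.825
  [4.75→5.25]: (284.9+264.2)/2 × 0.5 = 137.275
  [5.25→8.25]: (264.2+165.4)/2 × 3 = 644.4
  [8.25→8.5]: (165.4+159.0)/2 × 0.25 = 40.55
  Sum = 1853.575 µg/L·h
Tail: C_last/k_e = 159.0/0.158 = 1006.329
AUC_0→∞ (oral solution) = 1853.575 + 1006.329 = 2859.904 µg/L·h
F = (AUC_ev/D_ev)/(AUC_iv/D_iv) = (2859.904/30)/(6280/20) = 95.3301/314 = 0.3036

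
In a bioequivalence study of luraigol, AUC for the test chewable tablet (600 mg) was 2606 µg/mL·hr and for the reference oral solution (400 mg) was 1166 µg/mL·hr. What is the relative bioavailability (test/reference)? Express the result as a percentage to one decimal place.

F_rel = 149.0%

F_rel = (AUC_test/D_test) / (AUC_ref/D_ref)
      = (2606/600) / (1166/400)
      = 4.34333 / 2.915 = 1.4900 = 149.00%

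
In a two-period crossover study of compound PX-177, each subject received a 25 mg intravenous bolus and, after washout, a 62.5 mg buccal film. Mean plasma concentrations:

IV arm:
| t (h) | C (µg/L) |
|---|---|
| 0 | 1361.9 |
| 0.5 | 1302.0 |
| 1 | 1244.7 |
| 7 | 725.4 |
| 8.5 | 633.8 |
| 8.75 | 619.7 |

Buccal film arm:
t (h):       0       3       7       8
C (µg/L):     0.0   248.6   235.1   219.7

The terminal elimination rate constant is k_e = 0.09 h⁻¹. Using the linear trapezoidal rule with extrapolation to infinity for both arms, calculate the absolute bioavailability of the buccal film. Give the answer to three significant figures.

Trapezoidal AUC_0→8.75 (IV):
  [0→0.5]: (1361.9+1302.0)/2 × 0.5 = 665.975
  [0.5→1]: (1302.0+1244.7)/2 × 0.5 = 636.675
  [1→7]: (1244.7+725.4)/2 × 6 = 5910.3
  [7→8.5]: (725.4+633.8)/2 × 1.5 = 1019.4
  [8.5→8.75]: (633.8+619.7)/2 × 0.25 = 156.6875
  Sum = 8389.0375 µg/L·h
IV tail: 619.7/0.09 = 6885.556; AUC_iv,0→∞ = 8389.0375 + 6885.556 = 15274.5935 µg/L·h
Trapezoidal AUC_0→8 (buccal film):
  [0→3]: (0.0+248.6)/2 × 3 = 372.9
  [3→7]: (248.6+235.1)/2 × 4 = 967.4
  [7→8]: (235.1+219.7)/2 × 1 = 227.4
  Sum = 1567.7 µg/L·h
buccal film tail: 219.7/0.09 = 2441.111; AUC_ev,0→∞ = 1567.7 + 2441.111 = 4008.811 µg/L·h
F = (AUC_ev/D_ev)/(AUC_iv/D_iv) = (4008.811/62.5)/(15274.5935/25) = 64.140976/610.98374 = 0.1050

F = 0.105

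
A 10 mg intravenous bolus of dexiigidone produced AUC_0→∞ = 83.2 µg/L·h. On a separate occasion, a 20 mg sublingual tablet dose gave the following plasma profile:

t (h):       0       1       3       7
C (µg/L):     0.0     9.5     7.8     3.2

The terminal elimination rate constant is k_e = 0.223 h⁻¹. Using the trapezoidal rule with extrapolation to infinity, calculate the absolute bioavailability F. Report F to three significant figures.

Trapezoidal AUC_0→7 (sublingual tablet):
  [0→1]: (0.0+9.5)/2 × 1 = 4.75
  [1→3]: (9.5+7.8)/2 × 2 = 17.3
  [3→7]: (7.8+3.2)/2 × 4 = 22.0
  Sum = 44.05 µg/L·h
Tail: C_last/k_e = 3.2/0.223 = 14.350
AUC_0→∞ (sublingual tablet) = 44.05 + 14.350 = 58.4 µg/L·h
F = (AUC_ev/D_ev)/(AUC_iv/D_iv) = (58.4/20)/(83.2/10) = 2.92/8.32 = 0.3510

F = 0.351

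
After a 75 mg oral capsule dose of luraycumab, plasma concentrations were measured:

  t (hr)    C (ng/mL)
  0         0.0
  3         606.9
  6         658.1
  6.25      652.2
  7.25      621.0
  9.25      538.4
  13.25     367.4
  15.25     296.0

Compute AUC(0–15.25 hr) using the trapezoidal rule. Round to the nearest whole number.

AUC = 7243 ng/mL·hr

Trapezoidal AUC_0→15.25:
  [0→3]: (0.0+606.9)/2 × 3 = 910.35
  [3→6]: (606.9+658.1)/2 × 3 = 1897.5
  [6→6.25]: (658.1+652.2)/2 × 0.25 = 163.7875
  [6.25→7.25]: (652.2+621.0)/2 × 1 = 636.6
  [7.25→9.25]: (621.0+538.4)/2 × 2 = 1159.4
  [9.25→13.25]: (538.4+367.4)/2 × 4 = 1811.6
  [13.25→15.25]: (367.4+296.0)/2 × 2 = 663.4
  Sum = 7242.6375 ng/mL·hr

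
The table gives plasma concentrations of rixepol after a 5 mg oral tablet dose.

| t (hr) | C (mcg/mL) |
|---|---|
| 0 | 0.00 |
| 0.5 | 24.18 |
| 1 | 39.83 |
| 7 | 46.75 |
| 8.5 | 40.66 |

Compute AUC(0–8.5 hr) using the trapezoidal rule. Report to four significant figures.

Trapezoidal AUC_0→8.5:
  [0→0.5]: (0.00+24.18)/2 × 0.5 = 6.045
  [0.5→1]: (24.18+39.83)/2 × 0.5 = 16.0025
  [1→7]: (39.83+46.75)/2 × 6 = 259.74
  [7→8.5]: (46.75+40.66)/2 × 1.5 = 65.5575
  Sum = 347.345 mcg/mL·hr

AUC = 347.3 mcg/mL·hr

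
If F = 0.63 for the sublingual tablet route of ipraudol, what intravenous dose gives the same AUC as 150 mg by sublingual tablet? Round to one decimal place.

Systemic exposure from an extravascular dose = F × D_ev, so the equivalent IV dose is F × D_ev.
D_iv = F × D_ev = 0.63 × 150 = 94.5 mg

D_iv = 94.5 mg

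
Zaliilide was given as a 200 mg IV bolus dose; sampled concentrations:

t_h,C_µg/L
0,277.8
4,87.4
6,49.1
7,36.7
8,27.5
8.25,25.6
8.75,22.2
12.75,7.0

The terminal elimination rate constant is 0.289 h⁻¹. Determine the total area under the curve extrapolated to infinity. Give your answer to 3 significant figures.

AUC = 1040 µg/L·h

Trapezoidal AUC_0→12.75:
  [0→4]: (277.8+87.4)/2 × 4 = 730.4
  [4→6]: (87.4+49.1)/2 × 2 = 136.5
  [6→7]: (49.1+36.7)/2 × 1 = 42.9
  [7→8]: (36.7+27.5)/2 × 1 = 32.1
  [8→8.25]: (27.5+25.6)/2 × 0.25 = 6.6375
  [8.25→8.75]: (25.6+22.2)/2 × 0.5 = 11.95
  [8.75→12.75]: (22.2+7.0)/2 × 4 = 58.4
  Sum = 1018.8875 µg/L·h
Extrapolated tail: C_last / k_e = 7.0 / 0.289 = 24.221
AUC_0→∞ = 1018.8875 + 24.221 = 1043.1085 µg/L·h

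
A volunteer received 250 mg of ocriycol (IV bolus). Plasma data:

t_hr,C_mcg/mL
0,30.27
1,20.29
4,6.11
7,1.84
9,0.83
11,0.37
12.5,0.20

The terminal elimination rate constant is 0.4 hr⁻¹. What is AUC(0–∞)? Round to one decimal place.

Trapezoidal AUC_0→12.5:
  [0→1]: (30.27+20.29)/2 × 1 = 25.28
  [1→4]: (20.29+6.11)/2 × 3 = 39.6
  [4→7]: (6.11+1.84)/2 × 3 = 11.925
  [7→9]: (1.84+0.83)/2 × 2 = 2.67
  [9→11]: (0.83+0.37)/2 × 2 = 1.2
  [11→12.5]: (0.37+0.20)/2 × 1.5 = 0.4275
  Sum = 81.1025 mcg/mL·hr
Extrapolated tail: C_last / k_e = 0.20 / 0.4 = 0.500
AUC_0→∞ = 81.1025 + 0.500 = 81.6025 mcg/mL·hr

AUC = 81.6 mcg/mL·hr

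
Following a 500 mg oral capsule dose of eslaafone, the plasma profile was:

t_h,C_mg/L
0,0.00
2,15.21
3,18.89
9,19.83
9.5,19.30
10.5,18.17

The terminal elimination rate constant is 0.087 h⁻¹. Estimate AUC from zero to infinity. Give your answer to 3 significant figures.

AUC = 386 mg/L·h

Trapezoidal AUC_0→10.5:
  [0→2]: (0.00+15.21)/2 × 2 = 15.21
  [2→3]: (15.21+18.89)/2 × 1 = 17.05
  [3→9]: (18.89+19.83)/2 × 6 = 116.16
  [9→9.5]: (19.83+19.30)/2 × 0.5 = 9.7825
  [9.5→10.5]: (19.30+18.17)/2 × 1 = 18.735
  Sum = 176.9375 mg/L·h
Extrapolated tail: C_last / k_e = 18.17 / 0.087 = 208.851
AUC_0→∞ = 176.9375 + 208.851 = 385.7885 mg/L·h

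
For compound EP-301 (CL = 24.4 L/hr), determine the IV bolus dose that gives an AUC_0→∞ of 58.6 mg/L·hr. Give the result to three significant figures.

Dose_iv = CL × AUC_0→∞
     = 24.4 × 58.6 = 1429.84 mg

Dose = 1430 mg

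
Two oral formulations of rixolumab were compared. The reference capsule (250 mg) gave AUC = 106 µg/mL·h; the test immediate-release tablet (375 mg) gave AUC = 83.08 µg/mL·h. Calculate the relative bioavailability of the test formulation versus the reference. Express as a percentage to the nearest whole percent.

F_rel = (AUC_test/D_test) / (AUC_ref/D_ref)
      = (83.08/375) / (106/250)
      = 0.221547 / 0.424 = 0.5225 = 52.25%

F_rel = 52%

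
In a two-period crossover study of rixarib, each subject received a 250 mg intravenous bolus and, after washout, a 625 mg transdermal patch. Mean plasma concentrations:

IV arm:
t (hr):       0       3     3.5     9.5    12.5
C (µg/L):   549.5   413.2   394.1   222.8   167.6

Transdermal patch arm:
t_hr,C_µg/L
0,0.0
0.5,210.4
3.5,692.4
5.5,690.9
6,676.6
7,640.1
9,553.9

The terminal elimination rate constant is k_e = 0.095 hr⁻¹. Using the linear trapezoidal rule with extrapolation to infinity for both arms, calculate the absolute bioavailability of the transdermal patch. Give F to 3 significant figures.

F = 0.740

Trapezoidal AUC_0→12.5 (IV):
  [0→3]: (549.5+413.2)/2 × 3 = 1444.05
  [3→3.5]: (413.2+394.1)/2 × 0.5 = 201.825
  [3.5→9.5]: (394.1+222.8)/2 × 6 = 1850.7
  [9.5→12.5]: (222.8+167.6)/2 × 3 = 585.6
  Sum = 4082.175 µg/L·hr
IV tail: 167.6/0.095 = 1764.211; AUC_iv,0→∞ = 4082.175 + 1764.211 = 5846.386 µg/L·hr
Trapezoidal AUC_0→9 (transdermal patch):
  [0→0.5]: (0.0+210.4)/2 × 0.5 = 52.6
  [0.5→3.5]: (210.4+692.4)/2 × 3 = 1354.2
  [3.5→5.5]: (692.4+690.9)/2 × 2 = 1383.3
  [5.5→6]: (690.9+676.6)/2 × 0.5 = 341.875
  [6→7]: (676.6+640.1)/2 × 1 = 658.35
  [7→9]: (640.1+553.9)/2 × 2 = 1194.0
  Sum = 4984.325 µg/L·hr
transdermal patch tail: 553.9/0.095 = 5830.526; AUC_ev,0→∞ = 4984.325 + 5830.526 = 10814.851 µg/L·hr
F = (AUC_ev/D_ev)/(AUC_iv/D_iv) = (10814.851/625)/(5846.386/250) = 17.3038/23.385544 = 0.7399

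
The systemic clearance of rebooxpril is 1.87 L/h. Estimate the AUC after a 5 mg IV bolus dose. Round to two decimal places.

AUC_0→∞ = Dose_iv / CL
        = 5 / 1.87 = 2.6738 mg/L·h

AUC = 2.67 mg/L·h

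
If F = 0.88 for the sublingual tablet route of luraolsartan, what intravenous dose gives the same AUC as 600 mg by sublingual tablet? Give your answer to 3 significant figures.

D_iv = 528 mg

Systemic exposure from an extravascular dose = F × D_ev, so the equivalent IV dose is F × D_ev.
D_iv = F × D_ev = 0.88 × 600 = 528 mg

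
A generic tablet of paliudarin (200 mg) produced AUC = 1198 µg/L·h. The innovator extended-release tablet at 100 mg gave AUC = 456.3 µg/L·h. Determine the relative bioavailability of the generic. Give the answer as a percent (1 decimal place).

F_rel = 131.3%

F_rel = (AUC_test/D_test) / (AUC_ref/D_ref)
      = (1198/200) / (456.3/100)
      = 5.99 / 4.563 = 1.3127 = 131.27%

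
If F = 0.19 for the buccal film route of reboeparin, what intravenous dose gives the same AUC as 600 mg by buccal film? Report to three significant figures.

Systemic exposure from an extravascular dose = F × D_ev, so the equivalent IV dose is F × D_ev.
D_iv = F × D_ev = 0.19 × 600 = 114 mg

D_iv = 114 mg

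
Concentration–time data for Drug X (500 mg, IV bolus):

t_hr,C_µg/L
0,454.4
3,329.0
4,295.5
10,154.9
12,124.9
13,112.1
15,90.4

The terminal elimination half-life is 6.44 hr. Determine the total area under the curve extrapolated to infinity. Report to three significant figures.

Trapezoidal AUC_0→15:
  [0→3]: (454.4+329.0)/2 × 3 = 1175.1
  [3→4]: (329.0+295.5)/2 × 1 = 312.25
  [4→10]: (295.5+154.9)/2 × 6 = 1351.2
  [10→12]: (154.9+124.9)/2 × 2 = 279.8
  [12→13]: (124.9+112.1)/2 × 1 = 118.5
  [13→15]: (112.1+90.4)/2 × 2 = 202.5
  Sum = 3439.35 µg/L·hr
k_e = ln2 / t½ = 0.693147 / 6.44 = 0.1076 hr^-1
Extrapolated tail: C_last / k_e = 90.4 / 0.1076 = 840.149
AUC_0→∞ = 3439.35 + 840.149 = 4279.499 µg/L·hr

AUC = 4280 µg/L·hr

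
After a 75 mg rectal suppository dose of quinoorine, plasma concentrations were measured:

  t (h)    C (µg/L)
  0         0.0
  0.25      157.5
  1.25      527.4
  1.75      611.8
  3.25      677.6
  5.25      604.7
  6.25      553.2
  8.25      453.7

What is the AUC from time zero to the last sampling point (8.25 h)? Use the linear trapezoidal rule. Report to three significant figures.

AUC = 4480 µg/L·h

Trapezoidal AUC_0→8.25:
  [0→0.25]: (0.0+157.5)/2 × 0.25 = 19.6875
  [0.25→1.25]: (157.5+527.4)/2 × 1 = 342.45
  [1.25→1.75]: (527.4+611.8)/2 × 0.5 = 284.8
  [1.75→3.25]: (611.8+677.6)/2 × 1.5 = 967.05
  [3.25→5.25]: (677.6+604.7)/2 × 2 = 1282.3
  [5.25→6.25]: (604.7+553.2)/2 × 1 = 578.95
  [6.25→8.25]: (553.2+453.7)/2 × 2 = 1006.9
  Sum = 4482.1375 µg/L·h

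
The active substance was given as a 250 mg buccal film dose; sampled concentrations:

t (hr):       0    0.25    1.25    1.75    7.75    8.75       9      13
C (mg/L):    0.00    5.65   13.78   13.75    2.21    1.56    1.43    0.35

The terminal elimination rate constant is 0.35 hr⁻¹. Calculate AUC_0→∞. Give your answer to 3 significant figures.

Trapezoidal AUC_0→13:
  [0→0.25]: (0.00+5.65)/2 × 0.25 = 0.70625
  [0.25→1.25]: (5.65+13.78)/2 × 1 = 9.715
  [1.25→1.75]: (13.78+13.75)/2 × 0.5 = 6.8825
  [1.75→7.75]: (13.75+2.21)/2 × 6 = 47.88
  [7.75→8.75]: (2.21+1.56)/2 × 1 = 1.885
  [8.75→9]: (1.56+1.43)/2 × 0.25 = 0.37375
  [9→13]: (1.43+0.35)/2 × 4 = 3.56
  Sum = 71.0025 mg/L·hr
Extrapolated tail: C_last / k_e = 0.35 / 0.35 = 1.000
AUC_0→∞ = 71.0025 + 1.000 = 72.0025 mg/L·hr

AUC = 72.0 mg/L·hr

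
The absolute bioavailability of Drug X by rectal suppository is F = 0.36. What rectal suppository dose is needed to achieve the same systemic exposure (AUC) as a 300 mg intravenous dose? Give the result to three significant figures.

For equal systemic exposure: F × D_ev = D_iv
D_ev = D_iv / F = 300 / 0.36 = 833.333 mg

D_rectal = 833 mg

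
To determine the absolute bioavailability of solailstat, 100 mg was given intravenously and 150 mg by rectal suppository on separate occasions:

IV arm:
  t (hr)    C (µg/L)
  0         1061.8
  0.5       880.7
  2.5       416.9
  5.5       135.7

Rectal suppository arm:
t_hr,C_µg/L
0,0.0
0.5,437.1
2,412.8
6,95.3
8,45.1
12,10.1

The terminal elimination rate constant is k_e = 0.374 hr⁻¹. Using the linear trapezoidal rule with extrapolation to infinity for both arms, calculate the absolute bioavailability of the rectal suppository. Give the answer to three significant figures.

Trapezoidal AUC_0→5.5 (IV):
  [0→0.5]: (1061.8+880.7)/2 × 0.5 = 485.625
  [0.5→2.5]: (880.7+416.9)/2 × 2 = 1297.6
  [2.5→5.5]: (416.9+135.7)/2 × 3 = 828.9
  Sum = 2612.125 µg/L·hr
IV tail: 135.7/0.374 = 362.834; AUC_iv,0→∞ = 2612.125 + 362.834 = 2974.959 µg/L·hr
Trapezoidal AUC_0→12 (rectal suppository):
  [0→0.5]: (0.0+437.1)/2 × 0.5 = 109.275
  [0.5→2]: (437.1+412.8)/2 × 1.5 = 637.425
  [2→6]: (412.8+95.3)/2 × 4 = 1016.2
  [6→8]: (95.3+45.1)/2 × 2 = 140.4
  [8→12]: (45.1+10.1)/2 × 4 = 110.4
  Sum = 2013.7 µg/L·hr
rectal suppository tail: 10.1/0.374 = 27.005; AUC_ev,0→∞ = 2013.7 + 27.005 = 2040.705 µg/L·hr
F = (AUC_ev/D_ev)/(AUC_iv/D_iv) = (2040.705/150)/(2974.959/100) = 13.6047/29.74959 = 0.4573

F = 0.457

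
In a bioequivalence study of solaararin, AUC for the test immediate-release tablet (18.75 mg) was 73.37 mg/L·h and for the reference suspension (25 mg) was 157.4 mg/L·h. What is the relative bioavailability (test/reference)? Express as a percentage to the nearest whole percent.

F_rel = (AUC_test/D_test) / (AUC_ref/D_ref)
      = (73.37/18.75) / (157.4/25)
      = 3.91307 / 6.296 = 0.6215 = 62.15%

F_rel = 62%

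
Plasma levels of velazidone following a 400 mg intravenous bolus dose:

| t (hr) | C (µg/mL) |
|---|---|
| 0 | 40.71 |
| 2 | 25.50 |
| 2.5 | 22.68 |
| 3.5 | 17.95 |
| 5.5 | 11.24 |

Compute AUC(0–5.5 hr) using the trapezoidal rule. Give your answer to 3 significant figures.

Trapezoidal AUC_0→5.5:
  [0→2]: (40.71+25.50)/2 × 2 = 66.21
  [2→2.5]: (25.50+22.68)/2 × 0.5 = 12.045
  [2.5→3.5]: (22.68+17.95)/2 × 1 = 20.315
  [3.5→5.5]: (17.95+11.24)/2 × 2 = 29.19
  Sum = 127.76 µg/mL·hr

AUC = 128 µg/mL·hr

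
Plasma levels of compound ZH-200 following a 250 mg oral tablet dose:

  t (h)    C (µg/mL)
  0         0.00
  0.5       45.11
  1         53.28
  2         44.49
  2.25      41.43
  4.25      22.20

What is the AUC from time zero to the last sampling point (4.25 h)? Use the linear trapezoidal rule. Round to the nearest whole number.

AUC = 159 µg/mL·h

Trapezoidal AUC_0→4.25:
  [0→0.5]: (0.00+45.11)/2 × 0.5 = 11.2775
  [0.5→1]: (45.11+53.28)/2 × 0.5 = 24.5975
  [1→2]: (53.28+44.49)/2 × 1 = 48.885
  [2→2.25]: (44.49+41.43)/2 × 0.25 = 10.74
  [2.25→4.25]: (41.43+22.20)/2 × 2 = 63.63
  Sum = 159.13 µg/mL·h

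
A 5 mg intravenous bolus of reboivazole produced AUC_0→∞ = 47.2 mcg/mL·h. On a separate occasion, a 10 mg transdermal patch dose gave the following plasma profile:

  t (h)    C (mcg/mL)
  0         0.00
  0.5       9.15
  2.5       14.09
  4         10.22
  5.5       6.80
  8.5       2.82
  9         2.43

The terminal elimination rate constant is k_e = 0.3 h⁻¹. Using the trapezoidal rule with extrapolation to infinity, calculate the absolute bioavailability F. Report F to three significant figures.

F = 0.851

Trapezoidal AUC_0→9 (transdermal patch):
  [0→0.5]: (0.00+9.15)/2 × 0.5 = 2.2875
  [0.5→2.5]: (9.15+14.09)/2 × 2 = 23.24
  [2.5→4]: (14.09+10.22)/2 × 1.5 = 18.2325
  [4→5.5]: (10.22+6.80)/2 × 1.5 = 12.765
  [5.5→8.5]: (6.80+2.82)/2 × 3 = 14.43
  [8.5→9]: (2.82+2.43)/2 × 0.5 = 1.3125
  Sum = 72.2675 mcg/mL·h
Tail: C_last/k_e = 2.43/0.3 = 8.100
AUC_0→∞ (transdermal patch) = 72.2675 + 8.100 = 80.3675 mcg/mL·h
F = (AUC_ev/D_ev)/(AUC_iv/D_iv) = (80.3675/10)/(47.2/5) = 8.03675/9.44 = 0.8514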